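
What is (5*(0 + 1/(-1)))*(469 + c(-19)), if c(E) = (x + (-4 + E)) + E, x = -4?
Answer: -2115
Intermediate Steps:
c(E) = -8 + 2*E (c(E) = (-4 + (-4 + E)) + E = (-8 + E) + E = -8 + 2*E)
(5*(0 + 1/(-1)))*(469 + c(-19)) = (5*(0 + 1/(-1)))*(469 + (-8 + 2*(-19))) = (5*(0 - 1))*(469 + (-8 - 38)) = (5*(-1))*(469 - 46) = -5*423 = -2115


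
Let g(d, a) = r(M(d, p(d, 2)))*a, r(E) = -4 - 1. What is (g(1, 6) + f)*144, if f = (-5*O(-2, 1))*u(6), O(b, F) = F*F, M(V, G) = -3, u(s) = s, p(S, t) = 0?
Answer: -8640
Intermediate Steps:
O(b, F) = F²
r(E) = -5
g(d, a) = -5*a
f = -30 (f = -5*1²*6 = -5*1*6 = -5*6 = -30)
(g(1, 6) + f)*144 = (-5*6 - 30)*144 = (-30 - 30)*144 = -60*144 = -8640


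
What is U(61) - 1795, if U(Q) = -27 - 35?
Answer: -1857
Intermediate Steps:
U(Q) = -62
U(61) - 1795 = -62 - 1795 = -1857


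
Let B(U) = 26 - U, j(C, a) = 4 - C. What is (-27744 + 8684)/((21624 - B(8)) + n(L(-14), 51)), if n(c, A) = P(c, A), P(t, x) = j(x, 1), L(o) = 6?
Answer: -19060/21559 ≈ -0.88409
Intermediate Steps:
P(t, x) = 4 - x
n(c, A) = 4 - A
(-27744 + 8684)/((21624 - B(8)) + n(L(-14), 51)) = (-27744 + 8684)/((21624 - (26 - 1*8)) + (4 - 1*51)) = -19060/((21624 - (26 - 8)) + (4 - 51)) = -19060/((21624 - 1*18) - 47) = -19060/((21624 - 18) - 47) = -19060/(21606 - 47) = -19060/21559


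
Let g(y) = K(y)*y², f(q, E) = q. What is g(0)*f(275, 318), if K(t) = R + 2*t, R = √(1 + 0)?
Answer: 0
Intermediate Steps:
R = 1 (R = √1 = 1)
K(t) = 1 + 2*t
g(y) = y²*(1 + 2*y) (g(y) = (1 + 2*y)*y² = y²*(1 + 2*y))
g(0)*f(275, 318) = (0²*(1 + 2*0))*275 = (0*(1 + 0))*275 = (0*1)*275 = 0*275 = 0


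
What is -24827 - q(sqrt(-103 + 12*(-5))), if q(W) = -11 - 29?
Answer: -24787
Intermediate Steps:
q(W) = -40
-24827 - q(sqrt(-103 + 12*(-5))) = -24827 - 1*(-40) = -24827 + 40 = -24787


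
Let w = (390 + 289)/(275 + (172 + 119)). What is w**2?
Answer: 461041/320356 ≈ 1.4392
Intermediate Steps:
w = 679/566 (w = 679/(275 + 291) = 679/566 ≈ 1.1996)
w**2 = (679/566)**2 = 461041/320356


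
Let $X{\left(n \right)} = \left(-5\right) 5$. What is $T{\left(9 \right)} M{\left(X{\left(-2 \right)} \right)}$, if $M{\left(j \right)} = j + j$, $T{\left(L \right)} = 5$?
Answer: $-250$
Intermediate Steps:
$X{\left(n \right)} = -25$
$M{\left(j \right)} = 2 j$
$T{\left(9 \right)} M{\left(X{\left(-2 \right)} \right)} = 5 \cdot 2 \left(-25\right) = 5 \left(-50\right) = -250$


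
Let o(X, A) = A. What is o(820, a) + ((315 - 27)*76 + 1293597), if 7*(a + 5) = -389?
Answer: 9207971/7 ≈ 1.3154e+6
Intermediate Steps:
a = -424/7 (a = -5 + (⅐)*(-389) = -5 - 389/7 = -424/7 ≈ -60.571)
o(820, a) + ((315 - 27)*76 + 1293597) = -424/7 + ((315 - 27)*76 + 1293597) = -424/7 + (288*76 + 1293597) = -424/7 + (21888 + 1293597) = -424/7 + 1315485 = 9207971/7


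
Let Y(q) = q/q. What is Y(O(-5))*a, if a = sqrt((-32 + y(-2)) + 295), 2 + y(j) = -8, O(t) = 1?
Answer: sqrt(253) ≈ 15.906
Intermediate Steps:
y(j) = -10 (y(j) = -2 - 8 = -10)
Y(q) = 1
a = sqrt(253) (a = sqrt((-32 - 10) + 295) = sqrt(-42 + 295) = sqrt(253) ≈ 15.906)
Y(O(-5))*a = 1*sqrt(253) = sqrt(253)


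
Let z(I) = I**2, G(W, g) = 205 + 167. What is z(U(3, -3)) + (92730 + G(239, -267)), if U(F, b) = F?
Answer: 93111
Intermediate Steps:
G(W, g) = 372
z(U(3, -3)) + (92730 + G(239, -267)) = 3**2 + (92730 + 372) = 9 + 93102 = 93111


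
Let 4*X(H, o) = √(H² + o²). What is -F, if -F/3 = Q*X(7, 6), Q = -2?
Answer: -3*√85/2 ≈ -13.829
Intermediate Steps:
X(H, o) = √(H² + o²)/4
F = 3*√85/2 (F = -(-6)*√(7² + 6²)/4 = -(-6)*√(49 + 36)/4 = -(-6)*√85/4 = -(-3)*√85/2 = 3*√85/2 ≈ 13.829)
-F = -3*√85/2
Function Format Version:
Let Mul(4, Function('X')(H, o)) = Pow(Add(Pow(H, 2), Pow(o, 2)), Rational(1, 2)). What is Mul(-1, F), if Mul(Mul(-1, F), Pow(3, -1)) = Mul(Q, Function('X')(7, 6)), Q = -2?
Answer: Mul(Rational(-3, 2), Pow(85, Rational(1, 2))) ≈ -13.829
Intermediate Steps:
Function('X')(H, o) = Mul(Rational(1, 4), Pow(Add(Pow(H, 2), Pow(o, 2)), Rational(1, 2)))
F = Mul(Rational(3, 2), Pow(85, Rational(1, 2))) (F = Mul(-3, Mul(-2, Mul(Rational(1, 4), Pow(Add(Pow(7, 2), Pow(6, 2)), Rational(1, 2))))) = Mul(-3, Mul(-2, Mul(Rational(1, 4), Pow(Add(49, 36), Rational(1, 2))))) = Mul(-3, Mul(-2, Mul(Rational(1, 4), Pow(85, Rational(1, 2))))) = Mul(-3, Mul(Rational(-1, 2), Pow(85, Rational(1, 2)))) = Mul(Rational(3, 2), Pow(85, Rational(1, 2))) ≈ 13.829)
Mul(-1, F) = Mul(-1, Mul(Rational(3, 2), Pow(85, Rational(1, 2)))) = Mul(Rational(-3, 2), Pow(85, Rational(1, 2)))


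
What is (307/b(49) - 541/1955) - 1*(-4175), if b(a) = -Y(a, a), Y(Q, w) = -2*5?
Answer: 3288641/782 ≈ 4205.4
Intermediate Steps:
Y(Q, w) = -10
b(a) = 10 (b(a) = -1*(-10) = 10)
(307/b(49) - 541/1955) - 1*(-4175) = (307/10 - 541/1955) - 1*(-4175) = (307*(⅒) - 541*1/1955) + 4175 = (307/10 - 541/1955) + 4175 = 23791/782 + 4175 = 3288641/782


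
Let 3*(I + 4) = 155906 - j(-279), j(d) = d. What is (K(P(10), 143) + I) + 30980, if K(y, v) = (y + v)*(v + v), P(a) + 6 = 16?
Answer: 380387/3 ≈ 1.2680e+5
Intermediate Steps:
P(a) = 10 (P(a) = -6 + 16 = 10)
K(y, v) = 2*v*(v + y) (K(y, v) = (v + y)*(2*v) = 2*v*(v + y))
I = 156173/3 (I = -4 + (155906 - 1*(-279))/3 = -4 + (155906 + 279)/3 = -4 + (1/3)*156185 = -4 + 156185/3 = 156173/3 ≈ 52058.)
(K(P(10), 143) + I) + 30980 = (2*143*(143 + 10) + 156173/3) + 30980 = (2*143*153 + 156173/3) + 30980 = (43758 + 156173/3) + 30980 = 287447/3 + 30980 = 380387/3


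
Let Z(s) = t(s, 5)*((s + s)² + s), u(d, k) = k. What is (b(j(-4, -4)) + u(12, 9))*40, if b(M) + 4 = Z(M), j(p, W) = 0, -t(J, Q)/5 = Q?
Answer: 200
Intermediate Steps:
t(J, Q) = -5*Q
Z(s) = -100*s² - 25*s (Z(s) = (-5*5)*((s + s)² + s) = -25*((2*s)² + s) = -25*(4*s² + s) = -25*(s + 4*s²) = -100*s² - 25*s)
b(M) = -4 - 25*M*(1 + 4*M)
(b(j(-4, -4)) + u(12, 9))*40 = ((-4 - 25*0*(1 + 4*0)) + 9)*40 = ((-4 - 25*0*(1 + 0)) + 9)*40 = ((-4 - 25*0*1) + 9)*40 = ((-4 + 0) + 9)*40 = (-4 + 9)*40 = 5*40 = 200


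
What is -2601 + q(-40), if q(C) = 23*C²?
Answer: 34199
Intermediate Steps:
-2601 + q(-40) = -2601 + 23*(-40)² = -2601 + 23*1600 = -2601 + 36800 = 34199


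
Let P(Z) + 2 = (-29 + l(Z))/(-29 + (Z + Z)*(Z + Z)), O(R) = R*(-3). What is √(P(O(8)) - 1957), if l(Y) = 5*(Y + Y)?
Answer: I*√405586454/455 ≈ 44.262*I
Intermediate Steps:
l(Y) = 10*Y (l(Y) = 5*(2*Y) = 10*Y)
O(R) = -3*R
P(Z) = -2 + (-29 + 10*Z)/(-29 + 4*Z²) (P(Z) = -2 + (-29 + 10*Z)/(-29 + (Z + Z)*(Z + Z)) = -2 + (-29 + 10*Z)/(-29 + (2*Z)*(2*Z)) = -2 + (-29 + 10*Z)/(-29 + 4*Z²))
√(P(O(8)) - 1957) = √((29 - 8*(-3*8)² + 10*(-3*8))/(-29 + 4*(-3*8)²) - 1957) = √((29 - 8*(-24)² + 10*(-24))/(-29 + 4*(-24)²) - 1957) = √((29 - 8*576 - 240)/(-29 + 4*576) - 1957) = √((29 - 4608 - 240)/(-29 + 2304) - 1957) = √(-4819/2275 - 1957) = √(-4456994/2275) = I*√405586454/455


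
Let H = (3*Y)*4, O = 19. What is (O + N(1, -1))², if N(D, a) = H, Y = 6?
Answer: 8281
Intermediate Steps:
H = 72 (H = (3*6)*4 = 18*4 = 72)
N(D, a) = 72
(O + N(1, -1))² = (19 + 72)² = 91² = 8281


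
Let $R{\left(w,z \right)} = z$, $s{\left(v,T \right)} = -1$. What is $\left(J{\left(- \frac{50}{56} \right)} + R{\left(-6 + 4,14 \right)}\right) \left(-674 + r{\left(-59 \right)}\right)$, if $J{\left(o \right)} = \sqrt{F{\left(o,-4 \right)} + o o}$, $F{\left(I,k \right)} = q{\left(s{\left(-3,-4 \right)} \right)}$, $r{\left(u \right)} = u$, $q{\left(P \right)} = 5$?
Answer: $-10262 - \frac{2199 \sqrt{505}}{28} \approx -12027.0$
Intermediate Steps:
$F{\left(I,k \right)} = 5$
$J{\left(o \right)} = \sqrt{5 + o^{2}}$ ($J{\left(o \right)} = \sqrt{5 + o o} = \sqrt{5 + o^{2}}$)
$\left(J{\left(- \frac{50}{56} \right)} + R{\left(-6 + 4,14 \right)}\right) \left(-674 + r{\left(-59 \right)}\right) = \left(\sqrt{5 + \left(- \frac{50}{56}\right)^{2}} + 14\right) \left(-674 - 59\right) = \left(\sqrt{5 + \left(\left(-50\right) \frac{1}{56}\right)^{2}} + 14\right) \left(-733\right) = \left(\sqrt{5 + \left(- \frac{25}{28}\right)^{2}} + 14\right) \left(-733\right) = \left(\sqrt{5 + \frac{625}{784}} + 14\right) \left(-733\right) = \left(\sqrt{\frac{4545}{784}} + 14\right) \left(-733\right) = \left(\frac{3 \sqrt{505}}{28} + 14\right) \left(-733\right) = \left(14 + \frac{3 \sqrt{505}}{28}\right) \left(-733\right) = -10262 - \frac{2199 \sqrt{505}}{28}$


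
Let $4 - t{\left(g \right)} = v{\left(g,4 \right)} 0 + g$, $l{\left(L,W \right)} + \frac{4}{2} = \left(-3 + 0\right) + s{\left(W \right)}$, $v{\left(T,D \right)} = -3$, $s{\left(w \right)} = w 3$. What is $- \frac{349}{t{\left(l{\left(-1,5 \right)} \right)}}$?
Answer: $\frac{349}{6} \approx 58.167$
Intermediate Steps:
$s{\left(w \right)} = 3 w$
$l{\left(L,W \right)} = -5 + 3 W$ ($l{\left(L,W \right)} = -2 + \left(\left(-3 + 0\right) + 3 W\right) = -2 + \left(-3 + 3 W\right) = -5 + 3 W$)
$t{\left(g \right)} = 4 - g$ ($t{\left(g \right)} = 4 - \left(\left(-3\right) 0 + g\right) = 4 - \left(0 + g\right) = 4 - g$)
$- \frac{349}{t{\left(l{\left(-1,5 \right)} \right)}} = - \frac{349}{4 - \left(-5 + 3 \cdot 5\right)} = - \frac{349}{4 - \left(-5 + 15\right)} = - \frac{349}{4 - 10} = - \frac{349}{-6} = \left(-349\right) \left(- \frac{1}{6}\right) = \frac{349}{6}$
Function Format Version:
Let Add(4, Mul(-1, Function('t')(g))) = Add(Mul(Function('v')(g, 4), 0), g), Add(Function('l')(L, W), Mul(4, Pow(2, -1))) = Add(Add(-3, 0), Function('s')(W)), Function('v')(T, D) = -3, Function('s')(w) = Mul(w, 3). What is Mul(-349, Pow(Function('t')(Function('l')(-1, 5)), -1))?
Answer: Rational(349, 6) ≈ 58.167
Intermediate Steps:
Function('s')(w) = Mul(3, w)
Function('l')(L, W) = Add(-5, Mul(3, W)) (Function('l')(L, W) = Add(-2, Add(Add(-3, 0), Mul(3, W))) = Add(-2, Add(-3, Mul(3, W))) = Add(-5, Mul(3, W)))
Function('t')(g) = Add(4, Mul(-1, g)) (Function('t')(g) = Add(4, Mul(-1, Add(Mul(-3, 0), g))) = Add(4, Mul(-1, Add(0, g))) = Add(4, Mul(-1, g)))
Mul(-349, Pow(Function('t')(Function('l')(-1, 5)), -1)) = Mul(-349, Pow(Add(4, Mul(-1, Add(-5, Mul(3, 5)))), -1)) = Mul(-349, Pow(Add(4, Mul(-1, Add(-5, 15))), -1)) = Mul(-349, Pow(Add(4, Mul(-1, 10)), -1)) = Mul(-349, Pow(Add(4, -10), -1)) = Mul(-349, Pow(-6, -1)) = Mul(-349, Rational(-1, 6)) = Rational(349, 6)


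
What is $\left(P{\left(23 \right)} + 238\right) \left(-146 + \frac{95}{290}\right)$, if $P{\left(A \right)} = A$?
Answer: $- \frac{76041}{2} \approx -38021.0$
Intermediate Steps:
$\left(P{\left(23 \right)} + 238\right) \left(-146 + \frac{95}{290}\right) = \left(23 + 238\right) \left(-146 + \frac{95}{290}\right) = 261 \left(-146 + 95 \cdot \frac{1}{290}\right) = 261 \left(-146 + \frac{19}{58}\right) = 261 \left(- \frac{8449}{58}\right) = - \frac{76041}{2}$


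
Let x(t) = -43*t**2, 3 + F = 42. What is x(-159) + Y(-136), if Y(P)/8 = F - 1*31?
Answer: -1087019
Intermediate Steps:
F = 39 (F = -3 + 42 = 39)
Y(P) = 64 (Y(P) = 8*(39 - 1*31) = 8*(39 - 31) = 8*8 = 64)
x(-159) + Y(-136) = -43*(-159)**2 + 64 = -43*25281 + 64 = -1087083 + 64 = -1087019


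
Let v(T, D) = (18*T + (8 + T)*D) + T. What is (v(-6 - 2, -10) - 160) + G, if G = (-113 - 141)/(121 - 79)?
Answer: -6679/21 ≈ -318.05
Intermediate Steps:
G = -127/21 (G = -254/42 = -254*1/42 = -127/21 ≈ -6.0476)
v(T, D) = 19*T + D*(8 + T) (v(T, D) = (18*T + D*(8 + T)) + T = 19*T + D*(8 + T))
(v(-6 - 2, -10) - 160) + G = ((8*(-10) + 19*(-6 - 2) - 10*(-6 - 2)) - 160) - 127/21 = ((-80 + 19*(-8) - 10*(-8)) - 160) - 127/21 = ((-80 - 152 + 80) - 160) - 127/21 = (-152 - 160) - 127/21 = -312 - 127/21 = -6679/21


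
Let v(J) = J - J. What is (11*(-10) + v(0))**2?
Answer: 12100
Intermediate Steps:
v(J) = 0
(11*(-10) + v(0))**2 = (11*(-10) + 0)**2 = (-110 + 0)**2 = (-110)**2 = 12100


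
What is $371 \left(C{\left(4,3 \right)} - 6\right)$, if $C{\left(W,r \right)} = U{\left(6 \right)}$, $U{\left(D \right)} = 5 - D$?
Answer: $-2597$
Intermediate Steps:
$C{\left(W,r \right)} = -1$ ($C{\left(W,r \right)} = 5 - 6 = -1$)
$371 \left(C{\left(4,3 \right)} - 6\right) = 371 \left(-1 - 6\right) = 371 \left(-7\right) = -2597$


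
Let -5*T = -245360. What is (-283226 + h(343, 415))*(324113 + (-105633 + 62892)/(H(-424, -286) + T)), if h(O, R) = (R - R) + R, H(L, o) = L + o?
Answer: -4432980456473815/48362 ≈ -9.1662e+10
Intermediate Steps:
T = 49072 (T = -1/5*(-245360) = 49072)
h(O, R) = R (h(O, R) = 0 + R = R)
(-283226 + h(343, 415))*(324113 + (-105633 + 62892)/(H(-424, -286) + T)) = (-283226 + 415)*(324113 + (-105633 + 62892)/((-424 - 286) + 49072)) = -282811*(324113 - 42741/(-710 + 49072)) = -282811*(324113 - 42741/48362) = -282811*15674710165/48362 = -4432980456473815/48362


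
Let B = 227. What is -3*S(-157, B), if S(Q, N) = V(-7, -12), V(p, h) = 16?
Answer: -48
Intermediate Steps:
S(Q, N) = 16
-3*S(-157, B) = -3*16 = -48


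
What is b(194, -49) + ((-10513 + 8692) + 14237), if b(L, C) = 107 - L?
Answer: 12329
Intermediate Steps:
b(194, -49) + ((-10513 + 8692) + 14237) = (107 - 1*194) + ((-10513 + 8692) + 14237) = (107 - 194) + (-1821 + 14237) = -87 + 12416 = 12329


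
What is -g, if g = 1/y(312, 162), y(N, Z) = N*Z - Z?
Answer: -1/50382 ≈ -1.9848e-5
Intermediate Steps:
y(N, Z) = -Z + N*Z
g = 1/50382 (g = 1/(162*(-1 + 312)) = 1/(162*311) = 1/50382 ≈ 1.9848e-5)
-g = -1*1/50382 = -1/50382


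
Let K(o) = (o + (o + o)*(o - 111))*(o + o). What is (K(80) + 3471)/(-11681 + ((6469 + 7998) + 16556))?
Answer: -777329/19342 ≈ -40.189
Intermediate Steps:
K(o) = 2*o*(o + 2*o*(-111 + o)) (K(o) = (o + (2*o)*(-111 + o))*(2*o) = (o + 2*o*(-111 + o))*(2*o) = 2*o*(o + 2*o*(-111 + o)))
(K(80) + 3471)/(-11681 + ((6469 + 7998) + 16556)) = (80²*(-442 + 4*80) + 3471)/(-11681 + ((6469 + 7998) + 16556)) = (6400*(-442 + 320) + 3471)/(-11681 + (14467 + 16556)) = (6400*(-122) + 3471)/(-11681 + 31023) = (-780800 + 3471)/19342 = -777329*1/19342 = -777329/19342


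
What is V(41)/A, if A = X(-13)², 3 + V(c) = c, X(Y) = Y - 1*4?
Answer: 38/289 ≈ 0.13149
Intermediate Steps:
X(Y) = -4 + Y (X(Y) = Y - 4 = -4 + Y)
V(c) = -3 + c
A = 289 (A = (-4 - 13)² = (-17)² = 289)
V(41)/A = (-3 + 41)/289 = 38*(1/289) = 38/289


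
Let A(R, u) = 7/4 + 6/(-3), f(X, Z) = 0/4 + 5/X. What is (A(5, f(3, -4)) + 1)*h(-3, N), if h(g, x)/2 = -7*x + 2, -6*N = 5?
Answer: 47/4 ≈ 11.750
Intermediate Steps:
N = -⅚ (N = -⅙*5 = -⅚ ≈ -0.83333)
f(X, Z) = 5/X (f(X, Z) = 0*(¼) + 5/X = 0 + 5/X = 5/X)
h(g, x) = 4 - 14*x (h(g, x) = 2*(-7*x + 2) = 2*(2 - 7*x) = 4 - 14*x)
A(R, u) = -¼ (A(R, u) = 7*(¼) + 6*(-⅓) = 7/4 - 2 = -¼)
(A(5, f(3, -4)) + 1)*h(-3, N) = (-¼ + 1)*(4 - 14*(-⅚)) = 3*(4 + 35/3)/4 = (¾)*(47/3) = 47/4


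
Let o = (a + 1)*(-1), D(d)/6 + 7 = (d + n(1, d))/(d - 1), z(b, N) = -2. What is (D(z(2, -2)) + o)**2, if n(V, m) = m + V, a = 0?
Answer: 1369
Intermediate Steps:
n(V, m) = V + m
D(d) = -42 + 6*(1 + 2*d)/(-1 + d) (D(d) = -42 + 6*((d + (1 + d))/(d - 1)) = -42 + 6*((1 + 2*d)/(-1 + d)) = -42 + 6*(1 + 2*d)/(-1 + d))
o = -1 (o = (0 + 1)*(-1) = 1*(-1) = -1)
(D(z(2, -2)) + o)**2 = (6*(8 - 5*(-2))/(-1 - 2) - 1)**2 = (6*(8 + 10)/(-3) - 1)**2 = (6*(-1/3)*18 - 1)**2 = (-36 - 1)**2 = (-37)**2 = 1369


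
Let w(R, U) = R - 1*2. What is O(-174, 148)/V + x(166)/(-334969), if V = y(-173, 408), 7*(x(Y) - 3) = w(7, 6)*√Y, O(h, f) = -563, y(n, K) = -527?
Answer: 188585966/176528663 - 5*√166/2344783 ≈ 1.0683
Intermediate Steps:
w(R, U) = -2 + R (w(R, U) = R - 2 = -2 + R)
x(Y) = 3 + 5*√Y/7 (x(Y) = 3 + ((-2 + 7)*√Y)/7 = 3 + (5*√Y)/7 = 3 + 5*√Y/7)
V = -527
O(-174, 148)/V + x(166)/(-334969) = -563/(-527) + (3 + 5*√166/7)/(-334969) = -563*(-1/527) + (3 + 5*√166/7)*(-1/334969) = 563/527 + (-3/334969 - 5*√166/2344783) = 188585966/176528663 - 5*√166/2344783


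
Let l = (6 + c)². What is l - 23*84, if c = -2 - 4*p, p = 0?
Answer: -1916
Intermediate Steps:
c = -2 (c = -2 - 4*0 = -2 + 0 = -2)
l = 16 (l = (6 - 2)² = 4² = 16)
l - 23*84 = 16 - 23*84 = 16 - 1932 = -1916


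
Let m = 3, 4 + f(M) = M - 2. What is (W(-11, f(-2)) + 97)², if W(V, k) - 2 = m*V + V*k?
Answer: 23716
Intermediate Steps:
f(M) = -6 + M (f(M) = -4 + (M - 2) = -4 + (-2 + M) = -6 + M)
W(V, k) = 2 + 3*V + V*k (W(V, k) = 2 + (3*V + V*k) = 2 + 3*V + V*k)
(W(-11, f(-2)) + 97)² = ((2 + 3*(-11) - 11*(-6 - 2)) + 97)² = ((2 - 33 - 11*(-8)) + 97)² = ((2 - 33 + 88) + 97)² = (57 + 97)² = 154² = 23716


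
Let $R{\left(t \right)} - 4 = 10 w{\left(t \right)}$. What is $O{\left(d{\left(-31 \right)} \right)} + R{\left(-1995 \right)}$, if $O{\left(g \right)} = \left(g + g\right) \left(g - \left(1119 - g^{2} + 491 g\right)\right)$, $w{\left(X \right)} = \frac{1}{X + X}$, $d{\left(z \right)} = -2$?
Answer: $\frac{217055}{399} \approx 544.0$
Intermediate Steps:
$w{\left(X \right)} = \frac{1}{2 X}$
$O{\left(g \right)} = 2 g \left(-1119 + g^{2} - 490 g\right)$ ($O{\left(g \right)} = 2 g \left(g - \left(1119 - g^{2} + 491 g\right)\right) = 2 g \left(-1119 + g^{2} - 490 g\right)$)
$R{\left(t \right)} = 4 + \frac{5}{t}$ ($R{\left(t \right)} = 4 + 10 \frac{1}{2 t} = 4 + \frac{5}{t}$)
$O{\left(d{\left(-31 \right)} \right)} + R{\left(-1995 \right)} = 2 \left(-2\right) \left(-1119 + \left(-2\right)^{2} - -980\right) + \left(4 + \frac{5}{-1995}\right) = 2 \left(-2\right) \left(-1119 + 4 + 980\right) + \left(4 + 5 \left(- \frac{1}{1995}\right)\right) = 2 \left(-2\right) \left(-135\right) + \left(4 - \frac{1}{399}\right) = 540 + \frac{1595}{399} = \frac{217055}{399}$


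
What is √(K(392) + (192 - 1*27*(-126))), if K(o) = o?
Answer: √3986 ≈ 63.135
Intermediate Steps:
√(K(392) + (192 - 1*27*(-126))) = √(392 + (192 - 1*27*(-126))) = √(392 + (192 - 27*(-126))) = √(392 + (192 + 3402)) = √(392 + 3594) = √3986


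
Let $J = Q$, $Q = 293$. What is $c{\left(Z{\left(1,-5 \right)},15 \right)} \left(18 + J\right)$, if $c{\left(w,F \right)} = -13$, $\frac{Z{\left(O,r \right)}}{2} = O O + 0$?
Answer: $-4043$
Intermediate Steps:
$Z{\left(O,r \right)} = 2 O^{2}$ ($Z{\left(O,r \right)} = 2 \left(O O + 0\right) = 2 \left(O^{2} + 0\right) = 2 O^{2}$)
$J = 293$
$c{\left(Z{\left(1,-5 \right)},15 \right)} \left(18 + J\right) = - 13 \left(18 + 293\right) = \left(-13\right) 311 = -4043$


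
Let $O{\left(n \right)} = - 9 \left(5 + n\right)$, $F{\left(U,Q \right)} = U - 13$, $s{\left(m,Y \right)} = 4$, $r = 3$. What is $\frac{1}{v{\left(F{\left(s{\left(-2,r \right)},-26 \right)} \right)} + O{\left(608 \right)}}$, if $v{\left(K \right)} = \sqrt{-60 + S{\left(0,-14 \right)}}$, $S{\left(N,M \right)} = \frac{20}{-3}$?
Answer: $- \frac{16551}{91312067} - \frac{10 i \sqrt{6}}{91312067} \approx -0.00018126 - 2.6825 \cdot 10^{-7} i$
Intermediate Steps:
$F{\left(U,Q \right)} = -13 + U$
$S{\left(N,M \right)} = - \frac{20}{3}$ ($S{\left(N,M \right)} = 20 \left(- \frac{1}{3}\right) = - \frac{20}{3}$)
$O{\left(n \right)} = -45 - 9 n$
$v{\left(K \right)} = \frac{10 i \sqrt{6}}{3}$ ($v{\left(K \right)} = \sqrt{-60 - \frac{20}{3}} = \sqrt{- \frac{200}{3}} = \frac{10 i \sqrt{6}}{3}$)
$\frac{1}{v{\left(F{\left(s{\left(-2,r \right)},-26 \right)} \right)} + O{\left(608 \right)}} = \frac{1}{\frac{10 i \sqrt{6}}{3} - 5517} = \frac{1}{-5517 + \frac{10 i \sqrt{6}}{3}}$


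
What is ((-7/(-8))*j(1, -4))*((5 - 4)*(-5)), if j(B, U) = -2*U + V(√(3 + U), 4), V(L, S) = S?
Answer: -105/2 ≈ -52.500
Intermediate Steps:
j(B, U) = 4 - 2*U (j(B, U) = -2*U + 4 = 4 - 2*U)
((-7/(-8))*j(1, -4))*((5 - 4)*(-5)) = ((-7/(-8))*(4 - 2*(-4)))*((5 - 4)*(-5)) = ((-7*(-⅛))*(4 + 8))*(1*(-5)) = ((7/8)*12)*(-5) = (21/2)*(-5) = -105/2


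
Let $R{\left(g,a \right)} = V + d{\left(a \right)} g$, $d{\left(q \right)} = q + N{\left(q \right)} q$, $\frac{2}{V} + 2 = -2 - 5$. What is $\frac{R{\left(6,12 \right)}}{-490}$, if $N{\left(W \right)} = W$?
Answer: $- \frac{4211}{2205} \approx -1.9097$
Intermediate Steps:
$V = - \frac{2}{9}$ ($V = \frac{2}{-2 - 7} = \frac{2}{-9} = 2 \left(- \frac{1}{9}\right) = - \frac{2}{9} \approx -0.22222$)
$d{\left(q \right)} = q + q^{2}$ ($d{\left(q \right)} = q + q q = q + q^{2}$)
$R{\left(g,a \right)} = - \frac{2}{9} + a g \left(1 + a\right)$ ($R{\left(g,a \right)} = - \frac{2}{9} + a \left(1 + a\right) g = - \frac{2}{9} + a g \left(1 + a\right)$)
$\frac{R{\left(6,12 \right)}}{-490} = \frac{- \frac{2}{9} + 12 \cdot 6 \left(1 + 12\right)}{-490} = \left(- \frac{2}{9} + 12 \cdot 6 \cdot 13\right) \left(- \frac{1}{490}\right) = \left(- \frac{2}{9} + 936\right) \left(- \frac{1}{490}\right) = \frac{8422}{9} \left(- \frac{1}{490}\right) = - \frac{4211}{2205}$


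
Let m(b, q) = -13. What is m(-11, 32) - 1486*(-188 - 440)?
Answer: 933195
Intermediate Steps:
m(-11, 32) - 1486*(-188 - 440) = -13 - 1486*(-188 - 440) = -13 - 1486*(-628) = -13 + 933208 = 933195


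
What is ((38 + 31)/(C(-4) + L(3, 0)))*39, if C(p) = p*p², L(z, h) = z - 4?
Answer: -207/5 ≈ -41.400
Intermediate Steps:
L(z, h) = -4 + z
C(p) = p³
((38 + 31)/(C(-4) + L(3, 0)))*39 = ((38 + 31)/((-4)³ + (-4 + 3)))*39 = (69/(-64 - 1))*39 = (69/(-65))*39 = (69*(-1/65))*39 = -69/65*39 = -207/5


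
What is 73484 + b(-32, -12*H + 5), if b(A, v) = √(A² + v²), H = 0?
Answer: 73484 + √1049 ≈ 73516.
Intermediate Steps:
73484 + b(-32, -12*H + 5) = 73484 + √((-32)² + (-12*0 + 5)²) = 73484 + √(1024 + (0 + 5)²) = 73484 + √(1024 + 5²) = 73484 + √(1024 + 25) = 73484 + √1049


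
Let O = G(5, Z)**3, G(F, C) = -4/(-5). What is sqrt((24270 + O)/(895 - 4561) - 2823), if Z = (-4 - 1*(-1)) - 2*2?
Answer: I*sqrt(5942006607030)/45825 ≈ 53.194*I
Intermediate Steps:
Z = -7 (Z = (-4 + 1) - 4 = -3 - 4 = -7)
G(F, C) = 4/5 (G(F, C) = -4*(-1/5) = 4/5)
O = 64/125 (O = (4/5)**3 = 64/125 ≈ 0.51200)
sqrt((24270 + O)/(895 - 4561) - 2823) = sqrt((24270 + 64/125)/(895 - 4561) - 2823) = sqrt((3033814/125)/(-3666) - 2823) = sqrt((3033814/125)*(-1/3666) - 2823) = sqrt(-1516907/229125 - 2823) = sqrt(-648336782/229125) = I*sqrt(5942006607030)/45825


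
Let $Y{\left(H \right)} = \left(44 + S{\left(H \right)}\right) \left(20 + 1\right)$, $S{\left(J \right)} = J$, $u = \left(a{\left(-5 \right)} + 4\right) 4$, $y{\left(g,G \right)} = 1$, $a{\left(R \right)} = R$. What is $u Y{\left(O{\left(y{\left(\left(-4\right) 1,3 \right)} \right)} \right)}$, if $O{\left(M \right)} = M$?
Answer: $-3780$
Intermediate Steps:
$u = -4$ ($u = \left(-5 + 4\right) 4 = \left(-1\right) 4 = -4$)
$Y{\left(H \right)} = 924 + 21 H$ ($Y{\left(H \right)} = \left(44 + H\right) \left(20 + 1\right) = \left(44 + H\right) 21 = 924 + 21 H$)
$u Y{\left(O{\left(y{\left(\left(-4\right) 1,3 \right)} \right)} \right)} = - 4 \left(924 + 21 \cdot 1\right) = - 4 \left(924 + 21\right) = \left(-4\right) 945 = -3780$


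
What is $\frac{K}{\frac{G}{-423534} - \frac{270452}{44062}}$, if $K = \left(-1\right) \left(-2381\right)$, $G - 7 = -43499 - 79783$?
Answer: $- \frac{22216819456074}{54556937159} \approx -407.22$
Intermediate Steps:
$G = -123275$ ($G = 7 - 123282 = -123275$)
$K = 2381$
$\frac{K}{\frac{G}{-423534} - \frac{270452}{44062}} = \frac{2381}{- \frac{123275}{-423534} - \frac{270452}{44062}} = \frac{2381}{\left(-123275\right) \left(- \frac{1}{423534}\right) - \frac{135226}{22031}} = \frac{2381}{\frac{123275}{423534} - \frac{135226}{22031}} = \frac{2381}{- \frac{54556937159}{9330877554}} = 2381 \left(- \frac{9330877554}{54556937159}\right) = - \frac{22216819456074}{54556937159}$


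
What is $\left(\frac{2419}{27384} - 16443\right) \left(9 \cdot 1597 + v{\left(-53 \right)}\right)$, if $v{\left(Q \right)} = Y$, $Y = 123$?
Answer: $- \frac{271964706572}{1141} \approx -2.3836 \cdot 10^{8}$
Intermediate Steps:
$v{\left(Q \right)} = 123$
$\left(\frac{2419}{27384} - 16443\right) \left(9 \cdot 1597 + v{\left(-53 \right)}\right) = \left(\frac{2419}{27384} - 16443\right) \left(9 \cdot 1597 + 123\right) = \left(2419 \cdot \frac{1}{27384} - 16443\right) \left(14373 + 123\right) = \left(\frac{2419}{27384} - 16443\right) 14496 = \left(- \frac{450272693}{27384}\right) 14496 = - \frac{271964706572}{1141}$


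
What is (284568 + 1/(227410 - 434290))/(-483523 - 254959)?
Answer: -1369102973/3552957120 ≈ -0.38534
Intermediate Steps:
(284568 + 1/(227410 - 434290))/(-483523 - 254959) = (284568 + 1/(-206880))/(-738482) = (284568 - 1/206880)*(-1/738482) = (58871427839/206880)*(-1/738482) = -1369102973/3552957120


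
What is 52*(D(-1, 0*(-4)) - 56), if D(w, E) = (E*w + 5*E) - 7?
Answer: -3276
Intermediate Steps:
D(w, E) = -7 + 5*E + E*w (D(w, E) = (5*E + E*w) - 7 = -7 + 5*E + E*w)
52*(D(-1, 0*(-4)) - 56) = 52*((-7 + 5*(0*(-4)) + (0*(-4))*(-1)) - 56) = 52*((-7 + 5*0 + 0*(-1)) - 56) = 52*((-7 + 0 + 0) - 56) = 52*(-7 - 56) = 52*(-63) = -3276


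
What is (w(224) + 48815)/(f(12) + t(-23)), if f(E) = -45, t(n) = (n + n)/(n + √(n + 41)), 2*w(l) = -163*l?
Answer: -670372783/941671 - 4217142*√2/941671 ≈ -718.23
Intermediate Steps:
w(l) = -163*l/2 (w(l) = (-163*l)/2 = -163*l/2)
t(n) = 2*n/(n + √(41 + n)) (t(n) = (2*n)/(n + √(41 + n)) = 2*n/(n + √(41 + n)))
(w(224) + 48815)/(f(12) + t(-23)) = (-163/2*224 + 48815)/(-45 + 2*(-23)/(-23 + √(41 - 23))) = (-18256 + 48815)/(-45 + 2*(-23)/(-23 + √18)) = 30559/(-45 + 2*(-23)/(-23 + 3*√2)) = 30559/(-45 - 46/(-23 + 3*√2))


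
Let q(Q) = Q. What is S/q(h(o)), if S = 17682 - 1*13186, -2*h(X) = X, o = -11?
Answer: 8992/11 ≈ 817.45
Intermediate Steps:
h(X) = -X/2
S = 4496 (S = 17682 - 13186 = 4496)
S/q(h(o)) = 4496/((-1/2*(-11))) = 4496/(11/2) = 4496*(2/11) = 8992/11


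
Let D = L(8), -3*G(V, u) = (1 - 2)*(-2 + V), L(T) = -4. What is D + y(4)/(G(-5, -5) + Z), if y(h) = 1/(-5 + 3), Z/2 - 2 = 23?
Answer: -1147/286 ≈ -4.0105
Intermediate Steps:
Z = 50 (Z = 4 + 2*23 = 4 + 46 = 50)
G(V, u) = -⅔ + V/3 (G(V, u) = -(1 - 2)*(-2 + V)/3 = -(-1)*(-2 + V)/3 = -(2 - V)/3 = -⅔ + V/3)
D = -4
y(h) = -½ (y(h) = 1/(-2) = -½)
D + y(4)/(G(-5, -5) + Z) = -4 - ½/((-⅔ + (⅓)*(-5)) + 50) = -4 - ½/((-⅔ - 5/3) + 50) = -4 - ½/(-7/3 + 50) = -4 - ½/(143/3) = -4 + (3/143)*(-½) = -4 - 3/286 = -1147/286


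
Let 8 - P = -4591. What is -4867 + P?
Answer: -268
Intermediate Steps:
P = 4599 (P = 8 - 1*(-4591) = 8 + 4591 = 4599)
-4867 + P = -4867 + 4599 = -268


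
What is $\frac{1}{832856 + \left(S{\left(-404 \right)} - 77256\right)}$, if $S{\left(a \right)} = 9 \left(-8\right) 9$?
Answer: $\frac{1}{754952} \approx 1.3246 \cdot 10^{-6}$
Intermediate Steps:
$S{\left(a \right)} = -648$ ($S{\left(a \right)} = \left(-72\right) 9 = -648$)
$\frac{1}{832856 + \left(S{\left(-404 \right)} - 77256\right)} = \frac{1}{832856 - 77904} = \frac{1}{754952}$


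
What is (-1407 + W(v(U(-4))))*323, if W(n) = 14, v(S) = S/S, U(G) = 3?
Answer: -449939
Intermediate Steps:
v(S) = 1
(-1407 + W(v(U(-4))))*323 = (-1407 + 14)*323 = -1393*323 = -449939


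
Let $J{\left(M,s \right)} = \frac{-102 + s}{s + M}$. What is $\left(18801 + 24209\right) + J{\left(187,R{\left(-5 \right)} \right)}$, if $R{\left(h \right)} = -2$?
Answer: $\frac{7956746}{185} \approx 43009.0$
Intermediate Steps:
$J{\left(M,s \right)} = \frac{-102 + s}{M + s}$
$\left(18801 + 24209\right) + J{\left(187,R{\left(-5 \right)} \right)} = \left(18801 + 24209\right) + \frac{-102 - 2}{187 - 2} = 43010 + \frac{1}{185} \left(-104\right) = 43010 - \frac{104}{185} = \frac{7956746}{185}$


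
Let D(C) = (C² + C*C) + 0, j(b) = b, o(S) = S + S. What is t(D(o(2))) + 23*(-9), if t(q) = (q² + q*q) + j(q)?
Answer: 1873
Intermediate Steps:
o(S) = 2*S
D(C) = 2*C² (D(C) = (C² + C²) + 0 = 2*C² + 0 = 2*C²)
t(q) = q + 2*q² (t(q) = (q² + q*q) + q = (q² + q²) + q = 2*q² + q = q + 2*q²)
t(D(o(2))) + 23*(-9) = (2*(2*2)²)*(1 + 2*(2*(2*2)²)) + 23*(-9) = (2*4²)*(1 + 2*(2*4²)) - 207 = (2*16)*(1 + 2*(2*16)) - 207 = 32*(1 + 2*32) - 207 = 32*(1 + 64) - 207 = 32*65 - 207 = 2080 - 207 = 1873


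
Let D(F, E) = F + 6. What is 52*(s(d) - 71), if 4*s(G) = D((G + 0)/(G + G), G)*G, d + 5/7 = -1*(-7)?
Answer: -22126/7 ≈ -3160.9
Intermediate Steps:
d = 44/7 (d = -5/7 - 1*(-7) = -5/7 + 7 = 44/7 ≈ 6.2857)
D(F, E) = 6 + F
s(G) = 13*G/8 (s(G) = ((6 + (G + 0)/(G + G))*G)/4 = ((6 + G/((2*G)))*G)/4 = ((6 + G*(1/(2*G)))*G)/4 = ((6 + 1/2)*G)/4 = (13*G/2)/4 = 13*G/8)
52*(s(d) - 71) = 52*((13/8)*(44/7) - 71) = 52*(143/14 - 71) = 52*(-851/14) = -22126/7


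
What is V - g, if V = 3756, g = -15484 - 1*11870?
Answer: 31110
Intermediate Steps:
g = -27354 (g = -15484 - 11870 = -27354)
V - g = 3756 - 1*(-27354) = 3756 + 27354 = 31110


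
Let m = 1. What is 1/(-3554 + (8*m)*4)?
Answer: -1/3522 ≈ -0.00028393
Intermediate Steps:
1/(-3554 + (8*m)*4) = 1/(-3554 + (8*1)*4) = 1/(-3554 + 8*4) = 1/(-3554 + 32) = 1/(-3522) = -1/3522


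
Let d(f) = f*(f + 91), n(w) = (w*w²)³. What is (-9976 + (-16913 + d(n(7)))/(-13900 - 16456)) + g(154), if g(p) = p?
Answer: -1628417568228405/30356 ≈ -5.3644e+10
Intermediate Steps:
n(w) = w⁹ (n(w) = (w³)³ = w⁹)
d(f) = f*(91 + f)
(-9976 + (-16913 + d(n(7)))/(-13900 - 16456)) + g(154) = (-9976 + (-16913 + 7⁹*(91 + 7⁹))/(-13900 - 16456)) + 154 = (-9976 + (-16913 + 40353607*(91 + 40353607))/(-30356)) + 154 = (-9976 + (-16913 + 40353607*40353698)*(-1/30356)) + 154 = (-9976 + (-16913 + 1628417270088686)*(-1/30356)) + 154 = (-9976 + 1628417270071773*(-1/30356)) + 154 = (-9976 - 1628417270071773/30356) + 154 = -1628417572903229/30356 + 154 = -1628417568228405/30356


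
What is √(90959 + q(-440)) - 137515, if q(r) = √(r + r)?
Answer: -137515 + √(90959 + 4*I*√55) ≈ -1.3721e+5 + 0.04918*I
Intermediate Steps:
q(r) = √2*√r (q(r) = √(2*r) = √2*√r)
√(90959 + q(-440)) - 137515 = √(90959 + √2*√(-440)) - 137515 = √(90959 + √2*(2*I*√110)) - 137515 = √(90959 + 4*I*√55) - 137515 = -137515 + √(90959 + 4*I*√55)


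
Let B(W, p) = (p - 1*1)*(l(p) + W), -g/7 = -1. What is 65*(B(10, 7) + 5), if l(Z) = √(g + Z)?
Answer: 4225 + 390*√14 ≈ 5684.3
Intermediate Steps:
g = 7 (g = -7*(-1) = 7)
l(Z) = √(7 + Z)
B(W, p) = (-1 + p)*(W + √(7 + p)) (B(W, p) = (p - 1*1)*(√(7 + p) + W) = (p - 1)*(W + √(7 + p)) = (-1 + p)*(W + √(7 + p)))
65*(B(10, 7) + 5) = 65*((-1*10 - √(7 + 7) + 10*7 + 7*√(7 + 7)) + 5) = 65*((-10 - √14 + 70 + 7*√14) + 5) = 65*((60 + 6*√14) + 5) = 65*(65 + 6*√14) = 4225 + 390*√14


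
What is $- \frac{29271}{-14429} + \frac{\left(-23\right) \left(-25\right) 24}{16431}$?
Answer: $\frac{226690667}{79027633} \approx 2.8685$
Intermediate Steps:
$- \frac{29271}{-14429} + \frac{\left(-23\right) \left(-25\right) 24}{16431} = \left(-29271\right) \left(- \frac{1}{14429}\right) + 575 \cdot 24 \cdot \frac{1}{16431} = \frac{29271}{14429} + 13800 \cdot \frac{1}{16431} = \frac{29271}{14429} + \frac{4600}{5477} = \frac{226690667}{79027633}$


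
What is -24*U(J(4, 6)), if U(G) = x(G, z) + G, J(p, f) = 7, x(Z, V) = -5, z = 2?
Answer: -48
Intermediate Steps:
U(G) = -5 + G
-24*U(J(4, 6)) = -24*(-5 + 7) = -24*2 = -48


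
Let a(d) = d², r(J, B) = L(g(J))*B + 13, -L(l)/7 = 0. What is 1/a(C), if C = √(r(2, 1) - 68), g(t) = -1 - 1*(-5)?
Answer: -1/55 ≈ -0.018182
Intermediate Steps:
g(t) = 4 (g(t) = -1 + 5 = 4)
L(l) = 0 (L(l) = -7*0 = 0)
r(J, B) = 13 (r(J, B) = 0*B + 13 = 0 + 13 = 13)
C = I*√55 (C = √(13 - 68) = √(-55) = I*√55 ≈ 7.4162*I)
1/a(C) = 1/((I*√55)²) = 1/(-55) = -1/55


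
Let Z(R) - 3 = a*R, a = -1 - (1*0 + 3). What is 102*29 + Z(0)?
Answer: 2961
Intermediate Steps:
a = -4 (a = -1 - (0 + 3) = -1 - 1*3 = -1 - 3 = -4)
Z(R) = 3 - 4*R
102*29 + Z(0) = 102*29 + (3 - 4*0) = 2958 + (3 + 0) = 2958 + 3 = 2961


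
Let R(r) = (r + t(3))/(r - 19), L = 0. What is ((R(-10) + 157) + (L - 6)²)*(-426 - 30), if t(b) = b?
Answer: -2555424/29 ≈ -88118.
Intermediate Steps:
R(r) = (3 + r)/(-19 + r) (R(r) = (r + 3)/(r - 19) = (3 + r)/(-19 + r))
((R(-10) + 157) + (L - 6)²)*(-426 - 30) = (((3 - 10)/(-19 - 10) + 157) + (0 - 6)²)*(-426 - 30) = ((-7/(-29) + 157) + (-6)²)*(-456) = ((-1/29*(-7) + 157) + 36)*(-456) = ((7/29 + 157) + 36)*(-456) = (4560/29 + 36)*(-456) = (5604/29)*(-456) = -2555424/29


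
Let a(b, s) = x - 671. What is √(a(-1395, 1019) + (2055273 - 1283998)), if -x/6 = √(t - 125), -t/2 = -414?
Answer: √(770604 - 6*√703) ≈ 877.75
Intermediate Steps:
t = 828 (t = -2*(-414) = 828)
x = -6*√703 (x = -6*√(828 - 125) = -6*√703 ≈ -159.08)
a(b, s) = -671 - 6*√703 (a(b, s) = -6*√703 - 671 = -671 - 6*√703)
√(a(-1395, 1019) + (2055273 - 1283998)) = √((-671 - 6*√703) + (2055273 - 1283998)) = √((-671 - 6*√703) + 771275) = √(770604 - 6*√703)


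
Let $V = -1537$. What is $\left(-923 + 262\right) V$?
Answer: $1015957$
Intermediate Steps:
$\left(-923 + 262\right) V = \left(-923 + 262\right) \left(-1537\right) = \left(-661\right) \left(-1537\right) = 1015957$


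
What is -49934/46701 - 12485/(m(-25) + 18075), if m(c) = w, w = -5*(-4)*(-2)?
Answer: -296724335/168450507 ≈ -1.7615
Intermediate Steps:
w = -40 (w = 20*(-2) = -40)
m(c) = -40
-49934/46701 - 12485/(m(-25) + 18075) = -49934/46701 - 12485/(-40 + 18075) = -49934*1/46701 - 12485/18035 = -49934/46701 - 12485*1/18035 = -49934/46701 - 2497/3607 = -296724335/168450507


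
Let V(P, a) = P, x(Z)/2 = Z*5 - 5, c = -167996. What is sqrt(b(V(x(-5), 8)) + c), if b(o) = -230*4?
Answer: 22*I*sqrt(349) ≈ 410.99*I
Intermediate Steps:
x(Z) = -10 + 10*Z (x(Z) = 2*(Z*5 - 5) = 2*(5*Z - 5) = 2*(-5 + 5*Z) = -10 + 10*Z)
b(o) = -920
sqrt(b(V(x(-5), 8)) + c) = sqrt(-920 - 167996) = sqrt(-168916) = 22*I*sqrt(349)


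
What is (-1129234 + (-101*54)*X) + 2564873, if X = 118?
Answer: 792067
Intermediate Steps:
(-1129234 + (-101*54)*X) + 2564873 = (-1129234 - 101*54*118) + 2564873 = (-1129234 - 5454*118) + 2564873 = (-1129234 - 643572) + 2564873 = -1772806 + 2564873 = 792067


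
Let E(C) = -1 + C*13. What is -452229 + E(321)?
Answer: -448057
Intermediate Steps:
E(C) = -1 + 13*C
-452229 + E(321) = -452229 + (-1 + 13*321) = -452229 + (-1 + 4173) = -452229 + 4172 = -448057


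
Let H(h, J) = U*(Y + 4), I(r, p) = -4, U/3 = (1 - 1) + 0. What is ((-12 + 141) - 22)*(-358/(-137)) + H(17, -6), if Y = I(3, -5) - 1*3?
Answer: 38306/137 ≈ 279.61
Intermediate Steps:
U = 0 (U = 3*((1 - 1) + 0) = 3*(0 + 0) = 3*0 = 0)
Y = -7 (Y = -4 - 1*3 = -4 - 3 = -7)
H(h, J) = 0 (H(h, J) = 0*(-7 + 4) = 0*(-3) = 0)
((-12 + 141) - 22)*(-358/(-137)) + H(17, -6) = ((-12 + 141) - 22)*(-358/(-137)) + 0 = (129 - 22)*(-358*(-1/137)) + 0 = 107*(358/137) + 0 = 38306/137 + 0 = 38306/137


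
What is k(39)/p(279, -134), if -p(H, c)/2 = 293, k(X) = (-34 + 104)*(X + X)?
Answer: -2730/293 ≈ -9.3174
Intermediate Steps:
k(X) = 140*X (k(X) = 70*(2*X) = 140*X)
p(H, c) = -586 (p(H, c) = -2*293 = -586)
k(39)/p(279, -134) = (140*39)/(-586) = 5460*(-1/586) = -2730/293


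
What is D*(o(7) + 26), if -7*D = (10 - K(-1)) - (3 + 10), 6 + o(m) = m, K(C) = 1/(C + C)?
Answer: 135/14 ≈ 9.6429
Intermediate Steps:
K(C) = 1/(2*C)
o(m) = -6 + m
D = 5/14 (D = -((10 - 1/(2*(-1))) - (3 + 10))/7 = -((10 - (-1)/2) - 1*13)/7 = -((10 - 1*(-1/2)) - 13)/7 = -((10 + 1/2) - 13)/7 = -(21/2 - 13)/7 = -1/7*(-5/2) = 5/14 ≈ 0.35714)
D*(o(7) + 26) = 5*((-6 + 7) + 26)/14 = 5*(1 + 26)/14 = (5/14)*27 = 135/14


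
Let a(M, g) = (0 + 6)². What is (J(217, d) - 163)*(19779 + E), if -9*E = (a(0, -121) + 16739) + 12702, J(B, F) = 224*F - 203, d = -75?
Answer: -849911548/3 ≈ -2.8330e+8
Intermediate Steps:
a(M, g) = 36 (a(M, g) = 6² = 36)
J(B, F) = -203 + 224*F
E = -29477/9 (E = -((36 + 16739) + 12702)/9 = -(16775 + 12702)/9 = -⅑*29477 = -29477/9 ≈ -3275.2)
(J(217, d) - 163)*(19779 + E) = ((-203 + 224*(-75)) - 163)*(19779 - 29477/9) = ((-203 - 16800) - 163)*(148534/9) = (-17003 - 163)*(148534/9) = -17166*148534/9 = -849911548/3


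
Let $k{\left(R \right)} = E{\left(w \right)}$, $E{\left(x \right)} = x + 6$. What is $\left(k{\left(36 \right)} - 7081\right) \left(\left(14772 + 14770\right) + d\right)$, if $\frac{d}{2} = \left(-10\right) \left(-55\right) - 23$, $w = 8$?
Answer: $-216221932$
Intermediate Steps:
$E{\left(x \right)} = 6 + x$
$k{\left(R \right)} = 14$ ($k{\left(R \right)} = 6 + 8 = 14$)
$d = 1054$ ($d = 2 \left(\left(-10\right) \left(-55\right) - 23\right) = 2 \left(550 + \left(-24 + 1\right)\right) = 2 \left(550 - 23\right) = 2 \cdot 527 = 1054$)
$\left(k{\left(36 \right)} - 7081\right) \left(\left(14772 + 14770\right) + d\right) = \left(14 - 7081\right) \left(\left(14772 + 14770\right) + 1054\right) = - 7067 \left(29542 + 1054\right) = \left(-7067\right) 30596 = -216221932$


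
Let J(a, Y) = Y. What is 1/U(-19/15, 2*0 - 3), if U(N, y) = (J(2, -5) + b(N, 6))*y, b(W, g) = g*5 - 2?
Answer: -1/69 ≈ -0.014493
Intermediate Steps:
b(W, g) = -2 + 5*g (b(W, g) = 5*g - 2 = -2 + 5*g)
U(N, y) = 23*y (U(N, y) = (-5 + (-2 + 5*6))*y = (-5 + (-2 + 30))*y = (-5 + 28)*y = 23*y)
1/U(-19/15, 2*0 - 3) = 1/(23*(2*0 - 3)) = 1/(23*(0 - 3)) = 1/(23*(-3)) = 1/(-69) = -1/69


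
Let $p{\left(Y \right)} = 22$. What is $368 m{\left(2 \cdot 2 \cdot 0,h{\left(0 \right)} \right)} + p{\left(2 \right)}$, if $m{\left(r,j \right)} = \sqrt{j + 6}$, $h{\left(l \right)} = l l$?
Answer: $22 + 368 \sqrt{6} \approx 923.41$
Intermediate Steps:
$h{\left(l \right)} = l^{2}$
$m{\left(r,j \right)} = \sqrt{6 + j}$
$368 m{\left(2 \cdot 2 \cdot 0,h{\left(0 \right)} \right)} + p{\left(2 \right)} = 368 \sqrt{6 + 0^{2}} + 22 = 368 \sqrt{6 + 0} + 22 = 368 \sqrt{6} + 22 = 22 + 368 \sqrt{6}$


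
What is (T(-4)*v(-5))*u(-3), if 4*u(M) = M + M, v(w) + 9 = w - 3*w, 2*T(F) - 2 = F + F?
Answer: 9/2 ≈ 4.5000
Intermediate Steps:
T(F) = 1 + F (T(F) = 1 + (F + F)/2 = 1 + (2*F)/2 = 1 + F)
v(w) = -9 - 2*w (v(w) = -9 + (w - 3*w) = -9 - 2*w)
u(M) = M/2 (u(M) = (M + M)/4 = (2*M)/4 = M/2)
(T(-4)*v(-5))*u(-3) = ((1 - 4)*(-9 - 2*(-5)))*((1/2)*(-3)) = -3*(-9 + 10)*(-3/2) = -3*1*(-3/2) = -3*(-3/2) = 9/2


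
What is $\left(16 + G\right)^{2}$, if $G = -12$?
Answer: $16$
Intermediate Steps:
$\left(16 + G\right)^{2} = \left(16 - 12\right)^{2} = 4^{2} = 16$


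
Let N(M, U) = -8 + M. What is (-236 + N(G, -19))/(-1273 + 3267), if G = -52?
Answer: -148/997 ≈ -0.14845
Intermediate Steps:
(-236 + N(G, -19))/(-1273 + 3267) = (-236 + (-8 - 52))/(-1273 + 3267) = (-236 - 60)/1994 = -296*1/1994 = -148/997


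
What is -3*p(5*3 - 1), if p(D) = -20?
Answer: 60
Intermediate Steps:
-3*p(5*3 - 1) = -3*(-20) = 60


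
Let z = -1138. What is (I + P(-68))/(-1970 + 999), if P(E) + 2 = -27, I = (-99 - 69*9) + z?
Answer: 1887/971 ≈ 1.9434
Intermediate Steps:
I = -1858 (I = (-99 - 69*9) - 1138 = (-99 - 621) - 1138 = -720 - 1138 = -1858)
P(E) = -29 (P(E) = -2 - 27 = -29)
(I + P(-68))/(-1970 + 999) = (-1858 - 29)/(-1970 + 999) = -1887/(-971) = -1887*(-1/971) = 1887/971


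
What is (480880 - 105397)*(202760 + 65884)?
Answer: 100871255052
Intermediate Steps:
(480880 - 105397)*(202760 + 65884) = 375483*268644 = 100871255052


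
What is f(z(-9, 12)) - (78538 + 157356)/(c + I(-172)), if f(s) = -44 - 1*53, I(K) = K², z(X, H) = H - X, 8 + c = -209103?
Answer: -17178225/179527 ≈ -95.686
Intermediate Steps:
c = -209111 (c = -8 - 209103 = -209111)
f(s) = -97 (f(s) = -44 - 53 = -97)
f(z(-9, 12)) - (78538 + 157356)/(c + I(-172)) = -97 - (78538 + 157356)/(-209111 + (-172)²) = -97 - 235894/(-209111 + 29584) = -97 - 235894/(-179527) = -97 - 235894*(-1)/179527 = -97 - 1*(-235894/179527) = -97 + 235894/179527 = -17178225/179527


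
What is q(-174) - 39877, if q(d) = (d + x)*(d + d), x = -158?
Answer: 75659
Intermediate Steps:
q(d) = 2*d*(-158 + d) (q(d) = (d - 158)*(d + d) = (-158 + d)*(2*d) = 2*d*(-158 + d))
q(-174) - 39877 = 2*(-174)*(-158 - 174) - 39877 = 2*(-174)*(-332) - 39877 = 115536 - 39877 = 75659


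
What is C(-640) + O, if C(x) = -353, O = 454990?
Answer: 454637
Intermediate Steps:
C(-640) + O = -353 + 454990 = 454637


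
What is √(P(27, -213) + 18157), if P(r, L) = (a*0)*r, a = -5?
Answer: √18157 ≈ 134.75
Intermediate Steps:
P(r, L) = 0 (P(r, L) = (-5*0)*r = 0*r = 0)
√(P(27, -213) + 18157) = √(0 + 18157) = √18157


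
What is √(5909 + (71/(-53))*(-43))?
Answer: √16760190/53 ≈ 77.244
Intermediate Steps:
√(5909 + (71/(-53))*(-43)) = √(5909 + (71*(-1/53))*(-43)) = √(5909 - 71/53*(-43)) = √(5909 + 3053/53) = √(316230/53) = √16760190/53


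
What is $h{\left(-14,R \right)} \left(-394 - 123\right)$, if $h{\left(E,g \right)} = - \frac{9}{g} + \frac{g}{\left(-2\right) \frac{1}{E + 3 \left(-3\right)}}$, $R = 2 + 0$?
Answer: $- \frac{19129}{2} \approx -9564.5$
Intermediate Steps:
$R = 2$
$h{\left(E,g \right)} = - \frac{9}{g} + g \left(\frac{9}{2} - \frac{E}{2}\right)$ ($h{\left(E,g \right)} = - \frac{9}{g} + \frac{g}{\left(-2\right) \frac{1}{E - 9}} = - \frac{9}{g} + \frac{g}{\left(-2\right) \frac{1}{-9 + E}} = - \frac{9}{g} + g \left(\frac{9}{2} - \frac{E}{2}\right)$)
$h{\left(-14,R \right)} \left(-394 - 123\right) = \frac{-18 + 2^{2} \left(9 - -14\right)}{2 \cdot 2} \left(-394 - 123\right) = \frac{1}{2} \cdot \frac{1}{2} \left(-18 + 4 \left(9 + 14\right)\right) \left(-394 - 123\right) = \frac{1}{2} \cdot \frac{1}{2} \left(-18 + 4 \cdot 23\right) \left(-517\right) = \frac{1}{2} \cdot \frac{1}{2} \left(-18 + 92\right) \left(-517\right) = \frac{1}{2} \cdot \frac{1}{2} \cdot 74 \left(-517\right) = \frac{37}{2} \left(-517\right) = - \frac{19129}{2}$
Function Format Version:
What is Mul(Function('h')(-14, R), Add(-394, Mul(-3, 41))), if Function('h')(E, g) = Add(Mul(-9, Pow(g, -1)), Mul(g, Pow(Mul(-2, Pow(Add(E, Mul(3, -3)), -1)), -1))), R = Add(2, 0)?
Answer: Rational(-19129, 2) ≈ -9564.5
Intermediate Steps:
R = 2
Function('h')(E, g) = Add(Mul(-9, Pow(g, -1)), Mul(g, Add(Rational(9, 2), Mul(Rational(-1, 2), E)))) (Function('h')(E, g) = Add(Mul(-9, Pow(g, -1)), Mul(g, Pow(Mul(-2, Pow(Add(E, -9), -1)), -1))) = Add(Mul(-9, Pow(g, -1)), Mul(g, Pow(Mul(-2, Pow(Add(-9, E), -1)), -1))) = Add(Mul(-9, Pow(g, -1)), Mul(g, Add(Rational(9, 2), Mul(Rational(-1, 2), E)))))
Mul(Function('h')(-14, R), Add(-394, Mul(-3, 41))) = Mul(Mul(Rational(1, 2), Pow(2, -1), Add(-18, Mul(Pow(2, 2), Add(9, Mul(-1, -14))))), Add(-394, Mul(-3, 41))) = Mul(Mul(Rational(1, 2), Rational(1, 2), Add(-18, Mul(4, Add(9, 14)))), Add(-394, -123)) = Mul(Mul(Rational(1, 2), Rational(1, 2), Add(-18, Mul(4, 23))), -517) = Mul(Mul(Rational(1, 2), Rational(1, 2), Add(-18, 92)), -517) = Mul(Mul(Rational(1, 2), Rational(1, 2), 74), -517) = Mul(Rational(37, 2), -517) = Rational(-19129, 2)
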